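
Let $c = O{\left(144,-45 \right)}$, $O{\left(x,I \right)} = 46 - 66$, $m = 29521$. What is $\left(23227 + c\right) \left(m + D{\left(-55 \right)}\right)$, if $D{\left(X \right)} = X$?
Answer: $683817462$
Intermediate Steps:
$O{\left(x,I \right)} = -20$ ($O{\left(x,I \right)} = 46 - 66 = -20$)
$c = -20$
$\left(23227 + c\right) \left(m + D{\left(-55 \right)}\right) = \left(23227 - 20\right) \left(29521 - 55\right) = 23207 \cdot 29466 = 683817462$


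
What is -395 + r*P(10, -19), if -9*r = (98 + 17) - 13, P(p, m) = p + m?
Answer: -293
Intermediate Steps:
P(p, m) = m + p
r = -34/3 (r = -((98 + 17) - 13)/9 = -(115 - 13)/9 = -1/9*102 = -34/3 ≈ -11.333)
-395 + r*P(10, -19) = -395 - 34*(-19 + 10)/3 = -395 - 34/3*(-9) = -395 + 102 = -293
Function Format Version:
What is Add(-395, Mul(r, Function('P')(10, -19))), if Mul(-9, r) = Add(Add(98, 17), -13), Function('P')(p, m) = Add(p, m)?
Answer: -293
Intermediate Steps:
Function('P')(p, m) = Add(m, p)
r = Rational(-34, 3) (r = Mul(Rational(-1, 9), Add(Add(98, 17), -13)) = Mul(Rational(-1, 9), Add(115, -13)) = Mul(Rational(-1, 9), 102) = Rational(-34, 3) ≈ -11.333)
Add(-395, Mul(r, Function('P')(10, -19))) = Add(-395, Mul(Rational(-34, 3), Add(-19, 10))) = Add(-395, Mul(Rational(-34, 3), -9)) = Add(-395, 102) = -293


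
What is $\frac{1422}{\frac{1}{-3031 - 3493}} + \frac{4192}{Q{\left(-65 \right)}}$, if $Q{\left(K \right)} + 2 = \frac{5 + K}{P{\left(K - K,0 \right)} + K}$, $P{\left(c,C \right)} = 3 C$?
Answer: $- \frac{64967144}{7} \approx -9.281 \cdot 10^{6}$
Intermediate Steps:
$Q{\left(K \right)} = -2 + \frac{5 + K}{K}$ ($Q{\left(K \right)} = -2 + \frac{5 + K}{3 \cdot 0 + K} = -2 + \frac{5 + K}{0 + K} = -2 + \frac{5 + K}{K}$)
$\frac{1422}{\frac{1}{-3031 - 3493}} + \frac{4192}{Q{\left(-65 \right)}} = \frac{1422}{\frac{1}{-3031 - 3493}} + \frac{4192}{\frac{1}{-65} \left(5 - -65\right)} = \frac{1422}{\frac{1}{-6524}} + \frac{4192}{\left(- \frac{1}{65}\right) \left(5 + 65\right)} = \frac{1422}{- \frac{1}{6524}} + \frac{4192}{\left(- \frac{1}{65}\right) 70} = 1422 \left(-6524\right) + \frac{4192}{- \frac{14}{13}} = -9277128 + 4192 \left(- \frac{13}{14}\right) = -9277128 - \frac{27248}{7} = - \frac{64967144}{7}$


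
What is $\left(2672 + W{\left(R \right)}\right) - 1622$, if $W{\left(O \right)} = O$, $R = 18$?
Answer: $1068$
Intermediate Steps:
$\left(2672 + W{\left(R \right)}\right) - 1622 = \left(2672 + 18\right) - 1622 = 2690 - 1622 = 1068$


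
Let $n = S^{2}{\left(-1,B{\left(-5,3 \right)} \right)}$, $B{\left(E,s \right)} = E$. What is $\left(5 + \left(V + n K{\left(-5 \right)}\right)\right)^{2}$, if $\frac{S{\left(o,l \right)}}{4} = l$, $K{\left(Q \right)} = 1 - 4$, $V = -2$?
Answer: $1432809$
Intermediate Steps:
$K{\left(Q \right)} = -3$
$S{\left(o,l \right)} = 4 l$
$n = 400$ ($n = \left(4 \left(-5\right)\right)^{2} = \left(-20\right)^{2} = 400$)
$\left(5 + \left(V + n K{\left(-5 \right)}\right)\right)^{2} = \left(5 + \left(-2 + 400 \left(-3\right)\right)\right)^{2} = \left(5 - 1202\right)^{2} = \left(-1197\right)^{2} = 1432809$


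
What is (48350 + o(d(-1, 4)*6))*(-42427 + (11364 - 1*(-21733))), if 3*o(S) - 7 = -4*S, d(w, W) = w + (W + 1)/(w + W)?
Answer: -451077510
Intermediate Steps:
d(w, W) = w + (1 + W)/(W + w)
o(S) = 7/3 - 4*S/3 (o(S) = 7/3 + (-4*S)/3 = 7/3 - 4*S/3)
(48350 + o(d(-1, 4)*6))*(-42427 + (11364 - 1*(-21733))) = (48350 + (7/3 - 4*(1 + 4 + (-1)² + 4*(-1))/(4 - 1)*6/3))*(-42427 + (11364 - 1*(-21733))) = (48350 + (7/3 - 4*(1 + 4 + 1 - 4)/3*6/3))*(-42427 + (11364 + 21733)) = (48350 + (7/3 - 4*(⅓)*2*6/3))*(-42427 + 33097) = (48350 + (7/3 - 8*6/9))*(-9330) = (48350 + (7/3 - 4/3*4))*(-9330) = (48350 + (7/3 - 16/3))*(-9330) = (48350 - 3)*(-9330) = 48347*(-9330) = -451077510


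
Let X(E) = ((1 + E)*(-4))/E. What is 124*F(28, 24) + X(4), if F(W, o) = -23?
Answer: -2857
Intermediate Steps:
X(E) = (-4 - 4*E)/E
124*F(28, 24) + X(4) = 124*(-23) + (-4 - 4/4) = -2852 + (-4 - 4*1/4) = -2852 + (-4 - 1) = -2852 - 5 = -2857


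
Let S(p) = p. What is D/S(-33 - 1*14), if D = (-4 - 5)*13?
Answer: 117/47 ≈ 2.4894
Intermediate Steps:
D = -117 (D = -9*13 = -117)
D/S(-33 - 1*14) = -117/(-33 - 1*14) = -117/(-33 - 14) = -117/(-47) = -117*(-1/47) = 117/47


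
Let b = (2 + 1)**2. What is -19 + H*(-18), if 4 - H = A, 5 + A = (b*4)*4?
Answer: 2411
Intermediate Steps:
b = 9 (b = 3**2 = 9)
A = 139 (A = -5 + (9*4)*4 = -5 + 36*4 = -5 + 144 = 139)
H = -135 (H = 4 - 1*139 = 4 - 139 = -135)
-19 + H*(-18) = -19 - 135*(-18) = -19 + 2430 = 2411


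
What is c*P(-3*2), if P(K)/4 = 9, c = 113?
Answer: 4068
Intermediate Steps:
P(K) = 36 (P(K) = 4*9 = 36)
c*P(-3*2) = 113*36 = 4068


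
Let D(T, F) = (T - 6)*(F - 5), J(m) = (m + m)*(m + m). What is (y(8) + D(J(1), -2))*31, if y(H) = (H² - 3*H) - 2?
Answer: 1612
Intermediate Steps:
y(H) = -2 + H² - 3*H
J(m) = 4*m² (J(m) = (2*m)*(2*m) = 4*m²)
D(T, F) = (-6 + T)*(-5 + F)
(y(8) + D(J(1), -2))*31 = ((-2 + 8² - 3*8) + (30 - 6*(-2) - 20*1² - 8*1²))*31 = ((-2 + 64 - 24) + (30 + 12 - 20 - 8))*31 = (38 + (30 + 12 - 5*4 - 2*4))*31 = (38 + (30 + 12 - 20 - 8))*31 = (38 + 14)*31 = 52*31 = 1612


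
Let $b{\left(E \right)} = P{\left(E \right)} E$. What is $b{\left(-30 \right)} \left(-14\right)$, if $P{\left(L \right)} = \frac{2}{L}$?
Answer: $-28$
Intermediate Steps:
$b{\left(E \right)} = 2$ ($b{\left(E \right)} = \frac{2}{E} E = 2$)
$b{\left(-30 \right)} \left(-14\right) = 2 \left(-14\right) = -28$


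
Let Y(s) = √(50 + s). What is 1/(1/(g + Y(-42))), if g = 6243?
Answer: 6243 + 2*√2 ≈ 6245.8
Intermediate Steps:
1/(1/(g + Y(-42))) = 1/(1/(6243 + √(50 - 42))) = 1/(1/(6243 + √8)) = 1/(1/(6243 + 2*√2)) = 6243 + 2*√2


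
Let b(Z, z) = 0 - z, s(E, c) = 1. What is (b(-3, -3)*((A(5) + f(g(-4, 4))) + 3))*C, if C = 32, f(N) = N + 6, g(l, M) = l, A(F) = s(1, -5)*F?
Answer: 960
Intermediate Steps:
A(F) = F (A(F) = 1*F = F)
f(N) = 6 + N
b(Z, z) = -z
(b(-3, -3)*((A(5) + f(g(-4, 4))) + 3))*C = ((-1*(-3))*((5 + (6 - 4)) + 3))*32 = (3*((5 + 2) + 3))*32 = (3*(7 + 3))*32 = (3*10)*32 = 30*32 = 960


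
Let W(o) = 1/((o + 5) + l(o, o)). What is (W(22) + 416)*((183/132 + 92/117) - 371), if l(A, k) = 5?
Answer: -25277699299/164736 ≈ -1.5344e+5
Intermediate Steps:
W(o) = 1/(10 + o) (W(o) = 1/((o + 5) + 5) = 1/((5 + o) + 5) = 1/(10 + o))
(W(22) + 416)*((183/132 + 92/117) - 371) = (1/(10 + 22) + 416)*((183/132 + 92/117) - 371) = (1/32 + 416)*((183*(1/132) + 92*(1/117)) - 371) = (1/32 + 416)*((61/44 + 92/117) - 371) = 13313*(11185/5148 - 371)/32 = (13313/32)*(-1898723/5148) = -25277699299/164736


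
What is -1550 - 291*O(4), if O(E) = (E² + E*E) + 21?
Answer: -16973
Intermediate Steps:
O(E) = 21 + 2*E² (O(E) = (E² + E²) + 21 = 2*E² + 21 = 21 + 2*E²)
-1550 - 291*O(4) = -1550 - 291*(21 + 2*4²) = -1550 - 291*(21 + 2*16) = -1550 - 291*(21 + 32) = -1550 - 291*53 = -1550 - 15423 = -16973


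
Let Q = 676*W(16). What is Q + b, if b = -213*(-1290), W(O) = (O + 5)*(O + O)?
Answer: 729042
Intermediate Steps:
W(O) = 2*O*(5 + O) (W(O) = (5 + O)*(2*O) = 2*O*(5 + O))
Q = 454272 (Q = 676*(2*16*(5 + 16)) = 676*(2*16*21) = 676*672 = 454272)
b = 274770
Q + b = 454272 + 274770 = 729042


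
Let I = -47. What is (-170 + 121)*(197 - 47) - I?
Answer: -7303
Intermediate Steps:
(-170 + 121)*(197 - 47) - I = (-170 + 121)*(197 - 47) - 1*(-47) = -49*150 + 47 = -7350 + 47 = -7303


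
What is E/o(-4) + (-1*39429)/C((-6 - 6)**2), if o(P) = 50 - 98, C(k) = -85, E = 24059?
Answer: -152423/4080 ≈ -37.359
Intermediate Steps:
o(P) = -48
E/o(-4) + (-1*39429)/C((-6 - 6)**2) = 24059/(-48) - 1*39429/(-85) = 24059*(-1/48) - 39429*(-1/85) = -24059/48 + 39429/85 = -152423/4080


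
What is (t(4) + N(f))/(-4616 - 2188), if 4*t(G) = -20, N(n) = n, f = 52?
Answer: -47/6804 ≈ -0.0069077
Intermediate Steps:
t(G) = -5 (t(G) = (¼)*(-20) = -5)
(t(4) + N(f))/(-4616 - 2188) = (-5 + 52)/(-4616 - 2188) = 47/(-6804) = 47*(-1/6804) = -47/6804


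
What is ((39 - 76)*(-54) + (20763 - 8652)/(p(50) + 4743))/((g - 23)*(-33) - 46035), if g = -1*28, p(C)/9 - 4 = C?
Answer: -3486551/77305536 ≈ -0.045101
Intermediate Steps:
p(C) = 36 + 9*C
g = -28
((39 - 76)*(-54) + (20763 - 8652)/(p(50) + 4743))/((g - 23)*(-33) - 46035) = ((39 - 76)*(-54) + (20763 - 8652)/((36 + 9*50) + 4743))/((-28 - 23)*(-33) - 46035) = (-37*(-54) + 12111/((36 + 450) + 4743))/(-51*(-33) - 46035) = (1998 + 12111/(486 + 4743))/(1683 - 46035) = (1998 + 12111/5229)/(-44352) = (1998 + 12111*(1/5229))*(-1/44352) = (1998 + 4037/1743)*(-1/44352) = (3486551/1743)*(-1/44352) = -3486551/77305536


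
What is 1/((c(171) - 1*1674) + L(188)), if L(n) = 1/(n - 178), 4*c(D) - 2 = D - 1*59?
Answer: -5/8227 ≈ -0.00060776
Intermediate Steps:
c(D) = -57/4 + D/4 (c(D) = ½ + (D - 1*59)/4 = ½ + (D - 59)/4 = ½ + (-59 + D)/4 = ½ + (-59/4 + D/4) = -57/4 + D/4)
L(n) = 1/(-178 + n)
1/((c(171) - 1*1674) + L(188)) = 1/(((-57/4 + (¼)*171) - 1*1674) + 1/(-178 + 188)) = 1/(((-57/4 + 171/4) - 1674) + 1/10) = 1/((57/2 - 1674) + ⅒) = 1/(-3291/2 + ⅒) = 1/(-8227/5) = -5/8227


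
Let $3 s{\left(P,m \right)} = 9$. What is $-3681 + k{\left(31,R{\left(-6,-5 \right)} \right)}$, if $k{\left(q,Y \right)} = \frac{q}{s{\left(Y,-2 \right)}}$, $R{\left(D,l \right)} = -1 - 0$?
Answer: $- \frac{11012}{3} \approx -3670.7$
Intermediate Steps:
$s{\left(P,m \right)} = 3$ ($s{\left(P,m \right)} = \frac{1}{3} \cdot 9 = 3$)
$R{\left(D,l \right)} = -1$ ($R{\left(D,l \right)} = -1 + 0 = -1$)
$k{\left(q,Y \right)} = \frac{q}{3}$
$-3681 + k{\left(31,R{\left(-6,-5 \right)} \right)} = -3681 + \frac{1}{3} \cdot 31 = -3681 + \frac{31}{3} = - \frac{11012}{3}$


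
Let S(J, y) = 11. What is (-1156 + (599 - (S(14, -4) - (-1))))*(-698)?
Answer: 397162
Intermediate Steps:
(-1156 + (599 - (S(14, -4) - (-1))))*(-698) = (-1156 + (599 - (11 - (-1))))*(-698) = (-1156 + (599 - (11 - 1*(-1))))*(-698) = (-1156 + (599 - (11 + 1)))*(-698) = (-1156 + (599 - 1*12))*(-698) = (-1156 + (599 - 12))*(-698) = (-1156 + 587)*(-698) = -569*(-698) = 397162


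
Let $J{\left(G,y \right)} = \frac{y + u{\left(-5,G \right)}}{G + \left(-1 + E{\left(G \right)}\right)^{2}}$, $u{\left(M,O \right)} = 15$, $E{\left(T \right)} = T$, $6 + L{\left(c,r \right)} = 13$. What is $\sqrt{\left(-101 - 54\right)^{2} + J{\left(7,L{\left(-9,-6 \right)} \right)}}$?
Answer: $\frac{13 \sqrt{262859}}{43} \approx 155.0$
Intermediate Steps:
$L{\left(c,r \right)} = 7$ ($L{\left(c,r \right)} = -6 + 13 = 7$)
$J{\left(G,y \right)} = \frac{15 + y}{G + \left(-1 + G\right)^{2}}$ ($J{\left(G,y \right)} = \frac{y + 15}{G + \left(-1 + G\right)^{2}} = \frac{15 + y}{G + \left(-1 + G\right)^{2}}$)
$\sqrt{\left(-101 - 54\right)^{2} + J{\left(7,L{\left(-9,-6 \right)} \right)}} = \sqrt{\left(-101 - 54\right)^{2} + \frac{15 + 7}{7 + \left(-1 + 7\right)^{2}}} = \sqrt{\left(-155\right)^{2} + \frac{1}{7 + 6^{2}} \cdot 22} = \sqrt{24025 + \frac{1}{7 + 36} \cdot 22} = \sqrt{24025 + \frac{1}{43} \cdot 22} = \sqrt{24025 + \frac{22}{43}} = \sqrt{\frac{1033097}{43}} = \frac{13 \sqrt{262859}}{43}$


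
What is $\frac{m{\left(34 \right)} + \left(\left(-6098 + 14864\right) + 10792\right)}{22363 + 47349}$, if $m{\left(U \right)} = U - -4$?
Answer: $\frac{4899}{17428} \approx 0.2811$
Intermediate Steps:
$m{\left(U \right)} = 4 + U$ ($m{\left(U \right)} = U + 4 = 4 + U$)
$\frac{m{\left(34 \right)} + \left(\left(-6098 + 14864\right) + 10792\right)}{22363 + 47349} = \frac{\left(4 + 34\right) + \left(\left(-6098 + 14864\right) + 10792\right)}{22363 + 47349} = \frac{38 + \left(8766 + 10792\right)}{69712} = \left(38 + 19558\right) \frac{1}{69712} = 19596 \cdot \frac{1}{69712} = \frac{4899}{17428}$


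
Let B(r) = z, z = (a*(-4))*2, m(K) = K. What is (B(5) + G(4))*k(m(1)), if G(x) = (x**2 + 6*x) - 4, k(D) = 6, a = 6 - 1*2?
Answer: 24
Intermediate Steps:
a = 4 (a = 6 - 2 = 4)
z = -32 (z = (4*(-4))*2 = -16*2 = -32)
B(r) = -32
G(x) = -4 + x**2 + 6*x
(B(5) + G(4))*k(m(1)) = (-32 + (-4 + 4**2 + 6*4))*6 = (-32 + (-4 + 16 + 24))*6 = (-32 + 36)*6 = 4*6 = 24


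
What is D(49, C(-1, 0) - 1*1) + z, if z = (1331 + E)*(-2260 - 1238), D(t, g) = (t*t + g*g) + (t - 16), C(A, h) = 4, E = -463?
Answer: -3033821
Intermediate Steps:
D(t, g) = -16 + t + g² + t² (D(t, g) = (t² + g²) + (-16 + t) = (g² + t²) + (-16 + t) = -16 + t + g² + t²)
z = -3036264 (z = (1331 - 463)*(-2260 - 1238) = 868*(-3498) = -3036264)
D(49, C(-1, 0) - 1*1) + z = (-16 + 49 + (4 - 1*1)² + 49²) - 3036264 = (-16 + 49 + (4 - 1)² + 2401) - 3036264 = (-16 + 49 + 3² + 2401) - 3036264 = (-16 + 49 + 9 + 2401) - 3036264 = 2443 - 3036264 = -3033821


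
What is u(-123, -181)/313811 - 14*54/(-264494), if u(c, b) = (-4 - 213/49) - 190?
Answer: 4527098749/2033527602533 ≈ 0.0022262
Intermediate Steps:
u(c, b) = -9719/49 (u(c, b) = (-4 - 213*1/49) - 190 = (-4 - 213/49) - 190 = -409/49 - 190 = -9719/49)
u(-123, -181)/313811 - 14*54/(-264494) = -9719/49/313811 - 14*54/(-264494) = -9719/49*1/313811 - 756*(-1/264494) = -9719/15376739 + 378/132247 = 4527098749/2033527602533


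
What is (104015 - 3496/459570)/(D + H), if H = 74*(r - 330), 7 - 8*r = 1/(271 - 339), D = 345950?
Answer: 175705273712/543247816245 ≈ 0.32343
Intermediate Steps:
r = 477/544 (r = 7/8 - 1/(8*(271 - 339)) = 7/8 - ⅛/(-68) = 7/8 - ⅛*(-1/68) = 7/8 + 1/544 = 477/544 ≈ 0.87684)
H = -6624591/272 (H = 74*(477/544 - 330) = 74*(-179043/544) = -6624591/272 ≈ -24355.)
(104015 - 3496/459570)/(D + H) = (104015 - 3496/459570)/(345950 - 6624591/272) = (104015 - 3496*1/459570)/(87473809/272) = (104015 - 1748/229785)*(272/87473809) = (23901085027/229785)*(272/87473809) = 175705273712/543247816245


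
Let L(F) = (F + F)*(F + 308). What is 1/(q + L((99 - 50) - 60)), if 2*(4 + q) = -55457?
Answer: -2/68533 ≈ -2.9183e-5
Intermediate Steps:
q = -55465/2 (q = -4 + (½)*(-55457) = -4 - 55457/2 = -55465/2 ≈ -27733.)
L(F) = 2*F*(308 + F) (L(F) = (2*F)*(308 + F) = 2*F*(308 + F))
1/(q + L((99 - 50) - 60)) = 1/(-55465/2 + 2*((99 - 50) - 60)*(308 + ((99 - 50) - 60))) = 1/(-55465/2 + 2*(49 - 60)*(308 + (49 - 60))) = 1/(-55465/2 + 2*(-11)*(308 - 11)) = 1/(-55465/2 + 2*(-11)*297) = 1/(-55465/2 - 6534) = 1/(-68533/2) = -2/68533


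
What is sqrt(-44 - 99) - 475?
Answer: -475 + I*sqrt(143) ≈ -475.0 + 11.958*I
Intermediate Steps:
sqrt(-44 - 99) - 475 = sqrt(-143) - 475 = I*sqrt(143) - 475 = -475 + I*sqrt(143)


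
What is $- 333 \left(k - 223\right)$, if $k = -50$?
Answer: $90909$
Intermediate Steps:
$- 333 \left(k - 223\right) = - 333 \left(-50 - 223\right) = \left(-333\right) \left(-273\right) = 90909$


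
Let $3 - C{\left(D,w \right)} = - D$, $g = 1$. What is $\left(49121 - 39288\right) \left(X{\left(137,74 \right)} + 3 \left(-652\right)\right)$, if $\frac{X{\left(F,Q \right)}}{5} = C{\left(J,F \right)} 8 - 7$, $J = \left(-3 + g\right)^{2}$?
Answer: $-16824263$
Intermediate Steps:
$J = 4$ ($J = \left(-3 + 1\right)^{2} = \left(-2\right)^{2} = 4$)
$C{\left(D,w \right)} = 3 + D$ ($C{\left(D,w \right)} = 3 - - D = 3 + D$)
$X{\left(F,Q \right)} = 245$ ($X{\left(F,Q \right)} = 5 \left(\left(3 + 4\right) 8 - 7\right) = 5 \left(7 \cdot 8 - 7\right) = 5 \left(56 - 7\right) = 5 \cdot 49 = 245$)
$\left(49121 - 39288\right) \left(X{\left(137,74 \right)} + 3 \left(-652\right)\right) = \left(49121 - 39288\right) \left(245 + 3 \left(-652\right)\right) = 9833 \left(245 - 1956\right) = 9833 \left(-1711\right) = -16824263$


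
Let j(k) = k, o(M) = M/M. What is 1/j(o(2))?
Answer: 1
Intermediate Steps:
o(M) = 1
1/j(o(2)) = 1/1 = 1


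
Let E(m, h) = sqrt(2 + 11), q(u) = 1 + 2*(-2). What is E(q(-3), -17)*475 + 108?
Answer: 108 + 475*sqrt(13) ≈ 1820.6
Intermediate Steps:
q(u) = -3 (q(u) = 1 - 4 = -3)
E(m, h) = sqrt(13)
E(q(-3), -17)*475 + 108 = sqrt(13)*475 + 108 = 475*sqrt(13) + 108 = 108 + 475*sqrt(13)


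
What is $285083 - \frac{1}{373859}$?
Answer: $\frac{106580845296}{373859} \approx 2.8508 \cdot 10^{5}$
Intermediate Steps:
$285083 - \frac{1}{373859} = \frac{106580845296}{373859}$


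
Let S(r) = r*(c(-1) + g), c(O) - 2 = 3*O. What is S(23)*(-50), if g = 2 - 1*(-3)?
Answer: -4600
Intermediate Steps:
g = 5 (g = 2 + 3 = 5)
c(O) = 2 + 3*O
S(r) = 4*r (S(r) = r*((2 + 3*(-1)) + 5) = r*((2 - 3) + 5) = r*(-1 + 5) = r*4 = 4*r)
S(23)*(-50) = (4*23)*(-50) = 92*(-50) = -4600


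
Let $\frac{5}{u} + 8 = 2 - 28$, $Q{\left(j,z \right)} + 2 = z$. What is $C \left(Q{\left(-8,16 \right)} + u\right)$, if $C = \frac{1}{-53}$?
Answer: $- \frac{471}{1802} \approx -0.26138$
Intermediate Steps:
$Q{\left(j,z \right)} = -2 + z$
$C = - \frac{1}{53} \approx -0.018868$
$u = - \frac{5}{34}$ ($u = \frac{5}{-8 + \left(2 - 28\right)} = \frac{5}{-8 - 26} = \frac{5}{-34} = 5 \left(- \frac{1}{34}\right) = - \frac{5}{34} \approx -0.14706$)
$C \left(Q{\left(-8,16 \right)} + u\right) = - \frac{\left(-2 + 16\right) - \frac{5}{34}}{53} = - \frac{14 - \frac{5}{34}}{53} = \left(- \frac{1}{53}\right) \frac{471}{34} = - \frac{471}{1802}$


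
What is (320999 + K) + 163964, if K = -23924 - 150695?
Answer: 310344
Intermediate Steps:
K = -174619
(320999 + K) + 163964 = (320999 - 174619) + 163964 = 146380 + 163964 = 310344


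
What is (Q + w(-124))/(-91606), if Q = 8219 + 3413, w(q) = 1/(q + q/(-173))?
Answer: -248087123/1953772768 ≈ -0.12698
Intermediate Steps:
w(q) = 173/(172*q) (w(q) = 1/(q + q*(-1/173)) = 1/(q - q/173) = 1/(172*q/173) = 173/(172*q))
Q = 11632
(Q + w(-124))/(-91606) = (11632 + (173/172)/(-124))/(-91606) = (11632 + (173/172)*(-1/124))*(-1/91606) = (11632 - 173/21328)*(-1/91606) = (248087123/21328)*(-1/91606) = -248087123/1953772768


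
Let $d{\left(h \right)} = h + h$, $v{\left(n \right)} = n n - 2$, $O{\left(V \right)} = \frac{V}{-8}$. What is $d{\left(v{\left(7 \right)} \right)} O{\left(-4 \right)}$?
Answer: $47$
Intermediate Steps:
$O{\left(V \right)} = - \frac{V}{8}$ ($O{\left(V \right)} = V \left(- \frac{1}{8}\right) = - \frac{V}{8}$)
$v{\left(n \right)} = -2 + n^{2}$ ($v{\left(n \right)} = n^{2} - 2 = -2 + n^{2}$)
$d{\left(h \right)} = 2 h$
$d{\left(v{\left(7 \right)} \right)} O{\left(-4 \right)} = 2 \left(-2 + 7^{2}\right) \left(\left(- \frac{1}{8}\right) \left(-4\right)\right) = 2 \left(-2 + 49\right) \frac{1}{2} = 2 \cdot 47 \cdot \frac{1}{2} = 94 \cdot \frac{1}{2} = 47$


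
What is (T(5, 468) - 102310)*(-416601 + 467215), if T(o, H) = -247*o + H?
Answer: -5217139278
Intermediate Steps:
T(o, H) = H - 247*o
(T(5, 468) - 102310)*(-416601 + 467215) = ((468 - 247*5) - 102310)*(-416601 + 467215) = ((468 - 1235) - 102310)*50614 = (-767 - 102310)*50614 = -103077*50614 = -5217139278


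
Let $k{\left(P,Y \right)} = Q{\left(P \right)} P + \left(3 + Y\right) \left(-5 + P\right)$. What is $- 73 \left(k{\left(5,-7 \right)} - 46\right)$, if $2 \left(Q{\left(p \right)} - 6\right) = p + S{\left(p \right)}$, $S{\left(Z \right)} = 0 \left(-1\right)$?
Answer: $\frac{511}{2} \approx 255.5$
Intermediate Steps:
$S{\left(Z \right)} = 0$
$Q{\left(p \right)} = 6 + \frac{p}{2}$ ($Q{\left(p \right)} = 6 + \frac{p + 0}{2} = 6 + \frac{p}{2}$)
$k{\left(P,Y \right)} = P \left(6 + \frac{P}{2}\right) + \left(-5 + P\right) \left(3 + Y\right)$ ($k{\left(P,Y \right)} = \left(6 + \frac{P}{2}\right) P + \left(3 + Y\right) \left(-5 + P\right) = P \left(6 + \frac{P}{2}\right) + \left(-5 + P\right) \left(3 + Y\right)$)
$- 73 \left(k{\left(5,-7 \right)} - 46\right) = - 73 \left(\left(-15 + \frac{5^{2}}{2} - -35 + 9 \cdot 5 + 5 \left(-7\right)\right) - 46\right) = - 73 \left(\left(-15 + \frac{1}{2} \cdot 25 + 35 + 45 - 35\right) - 46\right) = - 73 \left(\left(-15 + \frac{25}{2} + 35 + 45 - 35\right) - 46\right) = - 73 \left(\frac{85}{2} - 46\right) = \left(-73\right) \left(- \frac{7}{2}\right) = \frac{511}{2}$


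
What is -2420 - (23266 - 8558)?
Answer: -17128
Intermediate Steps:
-2420 - (23266 - 8558) = -2420 - 1*14708 = -2420 - 14708 = -17128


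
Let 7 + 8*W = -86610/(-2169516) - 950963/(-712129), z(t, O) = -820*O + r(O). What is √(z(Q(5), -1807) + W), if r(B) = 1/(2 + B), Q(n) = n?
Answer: 3*√394073334648785857250982279508795/48924216552860 ≈ 1217.3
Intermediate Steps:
z(t, O) = 1/(2 + O) - 820*O (z(t, O) = -820*O + 1/(2 + O) = 1/(2 + O) - 820*O)
W = -1448336646725/2059967012752 (W = -7/8 + (-86610/(-2169516) - 950963/(-712129))/8 = -7/8 + (-86610*(-1/2169516) - 950963*(-1/712129))/8 = -7/8 + (14435/361586 + 950963/712129)/8 = -7/8 + (⅛)*(354134489433/257495876594) = -7/8 + 354134489433/2059967012752 = -1448336646725/2059967012752 ≈ -0.70309)
√(z(Q(5), -1807) + W) = √((1 - 820*(-1807)*(2 - 1807))/(2 - 1807) - 1448336646725/2059967012752) = √((1 - 820*(-1807)*(-1805))/(-1805) - 1448336646725/2059967012752) = √(-(1 - 2674540700)/1805 - 1448336646725/2059967012752) = √(-1/1805*(-2674540699) - 1448336646725/2059967012752) = √(2674540699/1805 - 1448336646725/2059967012752) = √(5509462999955028655023/3718240458017360) = 3*√394073334648785857250982279508795/48924216552860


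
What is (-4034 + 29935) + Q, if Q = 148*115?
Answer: 42921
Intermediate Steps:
Q = 17020
(-4034 + 29935) + Q = (-4034 + 29935) + 17020 = 25901 + 17020 = 42921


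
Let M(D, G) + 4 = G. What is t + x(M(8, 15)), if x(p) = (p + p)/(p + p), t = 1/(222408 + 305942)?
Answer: 528351/528350 ≈ 1.0000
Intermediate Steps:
M(D, G) = -4 + G
t = 1/528350 ≈ 1.8927e-6
x(p) = 1 (x(p) = (2*p)/((2*p)) = (2*p)*(1/(2*p)) = 1)
t + x(M(8, 15)) = 1/528350 + 1 = 528351/528350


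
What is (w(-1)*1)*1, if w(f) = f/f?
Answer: 1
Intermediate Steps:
w(f) = 1
(w(-1)*1)*1 = (1*1)*1 = 1*1 = 1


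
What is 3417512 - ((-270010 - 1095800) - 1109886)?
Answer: 5893208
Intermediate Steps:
3417512 - ((-270010 - 1095800) - 1109886) = 3417512 - (-1365810 - 1109886) = 3417512 - 1*(-2475696) = 3417512 + 2475696 = 5893208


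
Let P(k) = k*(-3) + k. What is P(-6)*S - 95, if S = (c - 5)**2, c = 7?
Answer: -47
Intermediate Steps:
P(k) = -2*k (P(k) = -3*k + k = -2*k)
S = 4 (S = (7 - 5)**2 = 2**2 = 4)
P(-6)*S - 95 = -2*(-6)*4 - 95 = 12*4 - 95 = 48 - 95 = -47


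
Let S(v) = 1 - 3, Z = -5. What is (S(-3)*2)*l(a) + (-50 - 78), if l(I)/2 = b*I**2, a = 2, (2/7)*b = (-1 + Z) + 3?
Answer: 208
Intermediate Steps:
b = -21/2 (b = 7*((-1 - 5) + 3)/2 = 7*(-6 + 3)/2 = (7/2)*(-3) = -21/2 ≈ -10.500)
l(I) = -21*I**2 (l(I) = 2*(-21*I**2/2) = -21*I**2)
S(v) = -2
(S(-3)*2)*l(a) + (-50 - 78) = (-2*2)*(-21*2**2) + (-50 - 78) = -(-84)*4 - 128 = -4*(-84) - 128 = 336 - 128 = 208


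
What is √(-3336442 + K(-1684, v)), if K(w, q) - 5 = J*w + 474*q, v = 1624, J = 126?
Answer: I*√2778845 ≈ 1667.0*I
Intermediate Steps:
K(w, q) = 5 + 126*w + 474*q (K(w, q) = 5 + (126*w + 474*q) = 5 + 126*w + 474*q)
√(-3336442 + K(-1684, v)) = √(-3336442 + (5 + 126*(-1684) + 474*1624)) = √(-3336442 + (5 - 212184 + 769776)) = √(-3336442 + 557597) = √(-2778845) = I*√2778845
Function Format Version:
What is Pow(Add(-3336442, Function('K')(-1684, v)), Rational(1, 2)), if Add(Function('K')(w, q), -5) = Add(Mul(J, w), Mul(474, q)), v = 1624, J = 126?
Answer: Mul(I, Pow(2778845, Rational(1, 2))) ≈ Mul(1667.0, I)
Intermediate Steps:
Function('K')(w, q) = Add(5, Mul(126, w), Mul(474, q)) (Function('K')(w, q) = Add(5, Add(Mul(126, w), Mul(474, q))) = Add(5, Mul(126, w), Mul(474, q)))
Pow(Add(-3336442, Function('K')(-1684, v)), Rational(1, 2)) = Pow(Add(-3336442, Add(5, Mul(126, -1684), Mul(474, 1624))), Rational(1, 2)) = Pow(Add(-3336442, Add(5, -212184, 769776)), Rational(1, 2)) = Pow(Add(-3336442, 557597), Rational(1, 2)) = Pow(-2778845, Rational(1, 2)) = Mul(I, Pow(2778845, Rational(1, 2)))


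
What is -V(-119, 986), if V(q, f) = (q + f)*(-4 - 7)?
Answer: 9537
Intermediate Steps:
V(q, f) = -11*f - 11*q (V(q, f) = (f + q)*(-11) = -11*f - 11*q)
-V(-119, 986) = -(-11*986 - 11*(-119)) = -(-10846 + 1309) = -1*(-9537) = 9537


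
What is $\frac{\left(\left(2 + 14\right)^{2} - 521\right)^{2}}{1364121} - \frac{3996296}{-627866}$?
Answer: $\frac{2747761592833}{428242597893} \approx 6.4164$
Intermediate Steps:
$\frac{\left(\left(2 + 14\right)^{2} - 521\right)^{2}}{1364121} - \frac{3996296}{-627866} = \left(16^{2} - 521\right)^{2} \cdot \frac{1}{1364121} - - \frac{1998148}{313933} = \left(256 - 521\right)^{2} \cdot \frac{1}{1364121} + \frac{1998148}{313933} = \left(-265\right)^{2} \cdot \frac{1}{1364121} + \frac{1998148}{313933} = 70225 \cdot \frac{1}{1364121} + \frac{1998148}{313933} = \frac{70225}{1364121} + \frac{1998148}{313933} = \frac{2747761592833}{428242597893}$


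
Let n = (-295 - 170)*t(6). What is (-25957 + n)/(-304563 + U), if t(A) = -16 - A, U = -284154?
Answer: 15727/588717 ≈ 0.026714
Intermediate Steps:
n = 10230 (n = (-295 - 170)*(-16 - 1*6) = -465*(-16 - 6) = -465*(-22) = 10230)
(-25957 + n)/(-304563 + U) = (-25957 + 10230)/(-304563 - 284154) = -15727/(-588717) = -15727*(-1/588717) = 15727/588717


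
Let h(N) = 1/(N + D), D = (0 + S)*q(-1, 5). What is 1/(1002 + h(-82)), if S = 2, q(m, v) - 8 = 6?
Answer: 54/54107 ≈ 0.00099802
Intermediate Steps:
q(m, v) = 14 (q(m, v) = 8 + 6 = 14)
D = 28 (D = (0 + 2)*14 = 2*14 = 28)
h(N) = 1/(28 + N) (h(N) = 1/(N + 28) = 1/(28 + N))
1/(1002 + h(-82)) = 1/(1002 + 1/(28 - 82)) = 1/(1002 + 1/(-54)) = 1/(1002 - 1/54) = 1/(54107/54) = 54/54107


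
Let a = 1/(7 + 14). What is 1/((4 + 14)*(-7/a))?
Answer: -1/2646 ≈ -0.00037793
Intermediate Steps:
a = 1/21 ≈ 0.047619
1/((4 + 14)*(-7/a)) = 1/((4 + 14)*(-7/1/21)) = 1/(18*(-7*21)) = 1/(18*(-147)) = 1/(-2646) = -1/2646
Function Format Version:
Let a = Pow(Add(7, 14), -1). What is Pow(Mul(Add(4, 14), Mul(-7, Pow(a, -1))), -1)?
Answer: Rational(-1, 2646) ≈ -0.00037793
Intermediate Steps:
a = Rational(1, 21) (a = Pow(21, -1) = Rational(1, 21) ≈ 0.047619)
Pow(Mul(Add(4, 14), Mul(-7, Pow(a, -1))), -1) = Pow(Mul(Add(4, 14), Mul(-7, Pow(Rational(1, 21), -1))), -1) = Pow(Mul(18, Mul(-7, 21)), -1) = Pow(Mul(18, -147), -1) = Pow(-2646, -1) = Rational(-1, 2646)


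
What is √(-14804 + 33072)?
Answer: 2*√4567 ≈ 135.16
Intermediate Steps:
√(-14804 + 33072) = √18268 = 2*√4567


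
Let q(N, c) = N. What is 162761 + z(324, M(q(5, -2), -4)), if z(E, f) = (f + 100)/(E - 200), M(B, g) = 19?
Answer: 20182483/124 ≈ 1.6276e+5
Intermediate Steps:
z(E, f) = (100 + f)/(-200 + E)
162761 + z(324, M(q(5, -2), -4)) = 162761 + (100 + 19)/(-200 + 324) = 162761 + 119/124 = 20182483/124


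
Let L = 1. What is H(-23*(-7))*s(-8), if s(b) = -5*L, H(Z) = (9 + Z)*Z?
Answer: -136850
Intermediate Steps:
H(Z) = Z*(9 + Z)
s(b) = -5 (s(b) = -5*1 = -5)
H(-23*(-7))*s(-8) = ((-23*(-7))*(9 - 23*(-7)))*(-5) = (161*(9 + 161))*(-5) = (161*170)*(-5) = 27370*(-5) = -136850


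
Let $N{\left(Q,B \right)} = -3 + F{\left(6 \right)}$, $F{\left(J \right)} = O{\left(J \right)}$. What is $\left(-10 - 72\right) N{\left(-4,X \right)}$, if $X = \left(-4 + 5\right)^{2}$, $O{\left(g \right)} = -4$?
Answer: $574$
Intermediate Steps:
$F{\left(J \right)} = -4$
$X = 1$ ($X = 1^{2} = 1$)
$N{\left(Q,B \right)} = -7$ ($N{\left(Q,B \right)} = -3 - 4 = -7$)
$\left(-10 - 72\right) N{\left(-4,X \right)} = \left(-10 - 72\right) \left(-7\right) = \left(-82\right) \left(-7\right) = 574$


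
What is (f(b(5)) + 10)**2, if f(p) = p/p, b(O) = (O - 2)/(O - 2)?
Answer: 121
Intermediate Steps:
b(O) = 1 (b(O) = (-2 + O)/(-2 + O) = 1)
f(p) = 1
(f(b(5)) + 10)**2 = (1 + 10)**2 = 11**2 = 121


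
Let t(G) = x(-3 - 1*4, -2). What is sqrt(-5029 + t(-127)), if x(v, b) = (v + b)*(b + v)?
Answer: 2*I*sqrt(1237) ≈ 70.342*I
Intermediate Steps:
x(v, b) = (b + v)**2 (x(v, b) = (b + v)*(b + v) = (b + v)**2)
t(G) = 81 (t(G) = (-2 + (-3 - 1*4))**2 = (-2 + (-3 - 4))**2 = (-2 - 7)**2 = (-9)**2 = 81)
sqrt(-5029 + t(-127)) = sqrt(-5029 + 81) = sqrt(-4948) = 2*I*sqrt(1237)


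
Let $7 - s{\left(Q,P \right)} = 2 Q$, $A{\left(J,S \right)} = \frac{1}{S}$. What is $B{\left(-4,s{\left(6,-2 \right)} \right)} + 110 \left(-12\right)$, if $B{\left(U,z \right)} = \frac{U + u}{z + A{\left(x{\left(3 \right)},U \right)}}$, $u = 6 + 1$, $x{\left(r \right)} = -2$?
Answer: $- \frac{9244}{7} \approx -1320.6$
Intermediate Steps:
$s{\left(Q,P \right)} = 7 - 2 Q$
$u = 7$
$B{\left(U,z \right)} = \frac{7 + U}{z + \frac{1}{U}}$ ($B{\left(U,z \right)} = \frac{U + 7}{z + \frac{1}{U}} = \frac{7 + U}{z + \frac{1}{U}}$)
$B{\left(-4,s{\left(6,-2 \right)} \right)} + 110 \left(-12\right) = - \frac{4 \left(7 - 4\right)}{1 - 4 \left(7 - 12\right)} + 110 \left(-12\right) = \left(-4\right) \frac{1}{1 - 4 \left(7 - 12\right)} 3 - 1320 = \left(-4\right) \frac{1}{1 - -20} \cdot 3 - 1320 = \left(-4\right) \frac{1}{1 + 20} \cdot 3 - 1320 = \left(-4\right) \frac{1}{21} \cdot 3 - 1320 = - \frac{4}{7} - 1320 = - \frac{9244}{7}$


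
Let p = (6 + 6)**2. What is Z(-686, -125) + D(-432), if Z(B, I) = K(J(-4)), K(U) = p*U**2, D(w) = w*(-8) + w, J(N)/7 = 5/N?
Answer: 14049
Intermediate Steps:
J(N) = 35/N (J(N) = 7*(5/N) = 35/N)
p = 144 (p = 12**2 = 144)
D(w) = -7*w (D(w) = -8*w + w = -7*w)
K(U) = 144*U**2
Z(B, I) = 11025 (Z(B, I) = 144*(35/(-4))**2 = 144*(35*(-1/4))**2 = 144*(-35/4)**2 = 144*(1225/16) = 11025)
Z(-686, -125) + D(-432) = 11025 - 7*(-432) = 11025 + 3024 = 14049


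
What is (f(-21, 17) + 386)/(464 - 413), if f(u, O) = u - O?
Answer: 116/17 ≈ 6.8235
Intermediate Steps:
(f(-21, 17) + 386)/(464 - 413) = ((-21 - 1*17) + 386)/(464 - 413) = ((-21 - 17) + 386)/51 = (-38 + 386)*(1/51) = 348*(1/51) = 116/17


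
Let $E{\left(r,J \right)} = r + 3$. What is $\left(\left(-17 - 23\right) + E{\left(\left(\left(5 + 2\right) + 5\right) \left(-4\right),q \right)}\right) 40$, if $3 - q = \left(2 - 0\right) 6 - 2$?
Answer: $-3400$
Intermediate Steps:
$q = -7$ ($q = 3 - \left(\left(2 - 0\right) 6 - 2\right) = 3 - \left(\left(2 + 0\right) 6 - 2\right) = 3 - \left(2 \cdot 6 - 2\right) = 3 - \left(12 - 2\right) = 3 - 10 = -7$)
$E{\left(r,J \right)} = 3 + r$
$\left(\left(-17 - 23\right) + E{\left(\left(\left(5 + 2\right) + 5\right) \left(-4\right),q \right)}\right) 40 = \left(\left(-17 - 23\right) + \left(3 + \left(\left(5 + 2\right) + 5\right) \left(-4\right)\right)\right) 40 = \left(\left(-17 - 23\right) + \left(3 + \left(7 + 5\right) \left(-4\right)\right)\right) 40 = \left(-40 + \left(3 + 12 \left(-4\right)\right)\right) 40 = \left(-40 + \left(3 - 48\right)\right) 40 = \left(-40 - 45\right) 40 = \left(-85\right) 40 = -3400$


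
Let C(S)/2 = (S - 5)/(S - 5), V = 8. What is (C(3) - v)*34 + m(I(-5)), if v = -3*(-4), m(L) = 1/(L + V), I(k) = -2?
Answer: -2039/6 ≈ -339.83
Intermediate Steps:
m(L) = 1/(8 + L) (m(L) = 1/(L + 8) = 1/(8 + L))
C(S) = 2 (C(S) = 2*((S - 5)/(S - 5)) = 2*((-5 + S)/(-5 + S)) = 2*1 = 2)
v = 12
(C(3) - v)*34 + m(I(-5)) = (2 - 1*12)*34 + 1/(8 - 2) = (2 - 12)*34 + 1/6 = -10*34 + ⅙ = -340 + ⅙ = -2039/6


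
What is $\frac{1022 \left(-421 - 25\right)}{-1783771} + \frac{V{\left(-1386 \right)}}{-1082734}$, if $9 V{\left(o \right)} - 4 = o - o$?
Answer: $\frac{2220850607494}{8691072794613} \approx 0.25553$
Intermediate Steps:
$V{\left(o \right)} = \frac{4}{9}$ ($V{\left(o \right)} = \frac{4}{9} + \frac{o - o}{9} = \frac{4}{9} + \frac{1}{9} \cdot 0 = \frac{4}{9} + 0 = \frac{4}{9}$)
$\frac{1022 \left(-421 - 25\right)}{-1783771} + \frac{V{\left(-1386 \right)}}{-1082734} = \frac{1022 \left(-421 - 25\right)}{-1783771} + \frac{4}{9 \left(-1082734\right)} = 1022 \left(-446\right) \left(- \frac{1}{1783771}\right) + \frac{4}{9} \left(- \frac{1}{1082734}\right) = \left(-455812\right) \left(- \frac{1}{1783771}\right) - \frac{2}{4872303} = \frac{455812}{1783771} - \frac{2}{4872303} = \frac{2220850607494}{8691072794613}$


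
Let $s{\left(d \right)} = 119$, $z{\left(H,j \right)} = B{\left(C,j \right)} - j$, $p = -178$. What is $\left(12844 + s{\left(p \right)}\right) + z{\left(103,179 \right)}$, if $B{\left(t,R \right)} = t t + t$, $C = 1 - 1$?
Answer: $12784$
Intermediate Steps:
$C = 0$
$B{\left(t,R \right)} = t + t^{2}$ ($B{\left(t,R \right)} = t^{2} + t = t + t^{2}$)
$z{\left(H,j \right)} = - j$ ($z{\left(H,j \right)} = 0 \left(1 + 0\right) - j = 0 \cdot 1 - j = 0 - j = - j$)
$\left(12844 + s{\left(p \right)}\right) + z{\left(103,179 \right)} = \left(12844 + 119\right) - 179 = 12963 - 179 = 12784$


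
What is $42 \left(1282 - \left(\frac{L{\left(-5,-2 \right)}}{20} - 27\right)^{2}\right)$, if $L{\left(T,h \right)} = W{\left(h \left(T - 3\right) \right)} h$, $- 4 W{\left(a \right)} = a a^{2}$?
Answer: $- \frac{4623318}{25} \approx -1.8493 \cdot 10^{5}$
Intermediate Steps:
$W{\left(a \right)} = - \frac{a^{3}}{4}$ ($W{\left(a \right)} = - \frac{a a^{2}}{4} = - \frac{a^{3}}{4}$)
$L{\left(T,h \right)} = - \frac{h^{4} \left(-3 + T\right)^{3}}{4}$ ($L{\left(T,h \right)} = - \frac{\left(h \left(T - 3\right)\right)^{3}}{4} h = - \frac{\left(h \left(-3 + T\right)\right)^{3}}{4} h = - \frac{h^{3} \left(-3 + T\right)^{3}}{4} h = - \frac{h^{4} \left(-3 + T\right)^{3}}{4}$)
$42 \left(1282 - \left(\frac{L{\left(-5,-2 \right)}}{20} - 27\right)^{2}\right) = 42 \left(1282 - \left(\frac{\left(- \frac{1}{4}\right) \left(-2\right)^{4} \left(-3 - 5\right)^{3}}{20} - 27\right)^{2}\right) = 42 \left(1282 - \left(\left(- \frac{1}{4}\right) 16 \left(-8\right)^{3} \cdot \frac{1}{20} - 27\right)^{2}\right) = 42 \left(1282 - \left(\left(- \frac{1}{4}\right) 16 \left(-512\right) \frac{1}{20} - 27\right)^{2}\right) = 42 \left(1282 - \left(2048 \cdot \frac{1}{20} - 27\right)^{2}\right) = 42 \left(1282 - \left(\frac{512}{5} - 27\right)^{2}\right) = 42 \left(1282 - \left(\frac{377}{5}\right)^{2}\right) = 42 \left(1282 - \frac{142129}{25}\right) = 42 \left(- \frac{110079}{25}\right) = - \frac{4623318}{25}$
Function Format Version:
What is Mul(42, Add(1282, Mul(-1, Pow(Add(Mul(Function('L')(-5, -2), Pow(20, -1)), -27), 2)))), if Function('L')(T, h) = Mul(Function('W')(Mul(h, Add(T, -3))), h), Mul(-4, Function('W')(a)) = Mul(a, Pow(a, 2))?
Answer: Rational(-4623318, 25) ≈ -1.8493e+5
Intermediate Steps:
Function('W')(a) = Mul(Rational(-1, 4), Pow(a, 3)) (Function('W')(a) = Mul(Rational(-1, 4), Mul(a, Pow(a, 2))) = Mul(Rational(-1, 4), Pow(a, 3)))
Function('L')(T, h) = Mul(Rational(-1, 4), Pow(h, 4), Pow(Add(-3, T), 3)) (Function('L')(T, h) = Mul(Mul(Rational(-1, 4), Pow(Mul(h, Add(T, -3)), 3)), h) = Mul(Mul(Rational(-1, 4), Pow(Mul(h, Add(-3, T)), 3)), h) = Mul(Mul(Rational(-1, 4), Mul(Pow(h, 3), Pow(Add(-3, T), 3))), h) = Mul(Mul(Rational(-1, 4), Pow(h, 3), Pow(Add(-3, T), 3)), h) = Mul(Rational(-1, 4), Pow(h, 4), Pow(Add(-3, T), 3)))
Mul(42, Add(1282, Mul(-1, Pow(Add(Mul(Function('L')(-5, -2), Pow(20, -1)), -27), 2)))) = Mul(42, Add(1282, Mul(-1, Pow(Add(Mul(Mul(Rational(-1, 4), Pow(-2, 4), Pow(Add(-3, -5), 3)), Pow(20, -1)), -27), 2)))) = Mul(42, Add(1282, Mul(-1, Pow(Add(Mul(Mul(Rational(-1, 4), 16, Pow(-8, 3)), Rational(1, 20)), -27), 2)))) = Mul(42, Add(1282, Mul(-1, Pow(Add(Mul(Mul(Rational(-1, 4), 16, -512), Rational(1, 20)), -27), 2)))) = Mul(42, Add(1282, Mul(-1, Pow(Add(Mul(2048, Rational(1, 20)), -27), 2)))) = Mul(42, Add(1282, Mul(-1, Pow(Add(Rational(512, 5), -27), 2)))) = Mul(42, Add(1282, Mul(-1, Pow(Rational(377, 5), 2)))) = Mul(42, Add(1282, Mul(-1, Rational(142129, 25)))) = Mul(42, Add(1282, Rational(-142129, 25))) = Mul(42, Rational(-110079, 25)) = Rational(-4623318, 25)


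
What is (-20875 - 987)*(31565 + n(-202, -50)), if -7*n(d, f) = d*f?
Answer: -4609712010/7 ≈ -6.5853e+8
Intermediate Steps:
n(d, f) = -d*f/7
(-20875 - 987)*(31565 + n(-202, -50)) = (-20875 - 987)*(31565 - ⅐*(-202)*(-50)) = -21862*(31565 - 10100/7) = -21862*210855/7 = -4609712010/7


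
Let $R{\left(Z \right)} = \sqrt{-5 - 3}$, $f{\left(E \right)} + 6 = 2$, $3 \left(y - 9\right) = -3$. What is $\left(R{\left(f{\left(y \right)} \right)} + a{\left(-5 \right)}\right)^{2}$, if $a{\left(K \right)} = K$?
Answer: $17 - 20 i \sqrt{2} \approx 17.0 - 28.284 i$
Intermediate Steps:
$y = 8$ ($y = 9 + \frac{1}{3} \left(-3\right) = 9 - 1 = 8$)
$f{\left(E \right)} = -4$ ($f{\left(E \right)} = -6 + 2 = -4$)
$R{\left(Z \right)} = 2 i \sqrt{2}$ ($R{\left(Z \right)} = \sqrt{-8} = 2 i \sqrt{2}$)
$\left(R{\left(f{\left(y \right)} \right)} + a{\left(-5 \right)}\right)^{2} = \left(2 i \sqrt{2} - 5\right)^{2} = \left(-5 + 2 i \sqrt{2}\right)^{2}$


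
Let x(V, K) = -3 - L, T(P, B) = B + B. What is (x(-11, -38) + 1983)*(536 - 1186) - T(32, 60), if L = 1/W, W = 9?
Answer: -11583430/9 ≈ -1.2870e+6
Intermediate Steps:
T(P, B) = 2*B
L = 1/9 ≈ 0.11111
x(V, K) = -28/9 (x(V, K) = -3 - 1*1/9 = -3 - 1/9 = -28/9)
(x(-11, -38) + 1983)*(536 - 1186) - T(32, 60) = (-28/9 + 1983)*(536 - 1186) - 2*60 = (17819/9)*(-650) - 1*120 = -11582350/9 - 120 = -11583430/9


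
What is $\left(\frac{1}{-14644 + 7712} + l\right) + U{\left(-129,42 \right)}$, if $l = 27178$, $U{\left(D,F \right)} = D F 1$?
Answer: $\frac{150840319}{6932} \approx 21760.0$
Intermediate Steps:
$U{\left(D,F \right)} = D F$
$\left(\frac{1}{-14644 + 7712} + l\right) + U{\left(-129,42 \right)} = \left(\frac{1}{-14644 + 7712} + 27178\right) - 5418 = \left(\frac{1}{-6932} + 27178\right) - 5418 = \left(- \frac{1}{6932} + 27178\right) - 5418 = \frac{188397895}{6932} - 5418 = \frac{150840319}{6932}$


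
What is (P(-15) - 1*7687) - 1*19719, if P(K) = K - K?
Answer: -27406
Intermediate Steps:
P(K) = 0
(P(-15) - 1*7687) - 1*19719 = (0 - 1*7687) - 1*19719 = (0 - 7687) - 19719 = -7687 - 19719 = -27406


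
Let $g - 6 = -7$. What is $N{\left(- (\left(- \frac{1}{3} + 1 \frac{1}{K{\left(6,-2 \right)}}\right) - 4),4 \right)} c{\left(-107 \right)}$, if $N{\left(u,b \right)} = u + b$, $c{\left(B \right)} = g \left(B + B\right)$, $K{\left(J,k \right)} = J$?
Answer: $\frac{5243}{3} \approx 1747.7$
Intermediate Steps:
$g = -1$ ($g = 6 - 7 = -1$)
$c{\left(B \right)} = - 2 B$ ($c{\left(B \right)} = - (B + B) = - 2 B$)
$N{\left(u,b \right)} = b + u$
$N{\left(- (\left(- \frac{1}{3} + 1 \frac{1}{K{\left(6,-2 \right)}}\right) - 4),4 \right)} c{\left(-107 \right)} = \left(4 - \left(\left(- \frac{1}{3} + 1 \cdot \frac{1}{6}\right) - 4\right)\right) \left(\left(-2\right) \left(-107\right)\right) = \left(4 - \left(\left(\left(-1\right) \frac{1}{3} + 1 \cdot \frac{1}{6}\right) - 4\right)\right) 214 = \left(4 - \left(\left(- \frac{1}{3} + \frac{1}{6}\right) - 4\right)\right) 214 = \left(4 - \left(- \frac{1}{6} - 4\right)\right) 214 = \left(4 - - \frac{25}{6}\right) 214 = \left(4 + \frac{25}{6}\right) 214 = \frac{49}{6} \cdot 214 = \frac{5243}{3}$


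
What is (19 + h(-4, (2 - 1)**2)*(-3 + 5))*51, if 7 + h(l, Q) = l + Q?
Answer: -51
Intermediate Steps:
h(l, Q) = -7 + Q + l (h(l, Q) = -7 + (l + Q) = -7 + (Q + l) = -7 + Q + l)
(19 + h(-4, (2 - 1)**2)*(-3 + 5))*51 = (19 + (-7 + (2 - 1)**2 - 4)*(-3 + 5))*51 = (19 + (-7 + 1**2 - 4)*2)*51 = (19 + (-7 + 1 - 4)*2)*51 = (19 - 10*2)*51 = (19 - 20)*51 = -1*51 = -51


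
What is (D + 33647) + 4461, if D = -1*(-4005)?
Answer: 42113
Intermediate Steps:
D = 4005
(D + 33647) + 4461 = (4005 + 33647) + 4461 = 37652 + 4461 = 42113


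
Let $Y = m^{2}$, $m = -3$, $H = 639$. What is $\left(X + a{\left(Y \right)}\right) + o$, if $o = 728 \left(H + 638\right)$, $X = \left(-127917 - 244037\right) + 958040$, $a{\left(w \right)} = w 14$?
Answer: $1515868$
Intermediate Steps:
$Y = 9$ ($Y = \left(-3\right)^{2} = 9$)
$a{\left(w \right)} = 14 w$
$X = 586086$ ($X = -371954 + 958040 = 586086$)
$o = 929656$ ($o = 728 \left(639 + 638\right) = 728 \cdot 1277 = 929656$)
$\left(X + a{\left(Y \right)}\right) + o = \left(586086 + 14 \cdot 9\right) + 929656 = \left(586086 + 126\right) + 929656 = 586212 + 929656 = 1515868$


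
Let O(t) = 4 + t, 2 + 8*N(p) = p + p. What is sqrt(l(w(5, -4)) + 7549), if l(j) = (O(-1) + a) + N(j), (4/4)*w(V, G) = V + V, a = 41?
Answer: sqrt(30381)/2 ≈ 87.151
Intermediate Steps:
N(p) = -1/4 + p/4 (N(p) = -1/4 + (p + p)/8 = -1/4 + (2*p)/8 = -1/4 + p/4)
w(V, G) = 2*V (w(V, G) = V + V = 2*V)
l(j) = 175/4 + j/4 (l(j) = ((4 - 1) + 41) + (-1/4 + j/4) = (3 + 41) + (-1/4 + j/4) = 44 + (-1/4 + j/4) = 175/4 + j/4)
sqrt(l(w(5, -4)) + 7549) = sqrt((175/4 + (2*5)/4) + 7549) = sqrt((175/4 + (1/4)*10) + 7549) = sqrt((175/4 + 5/2) + 7549) = sqrt(185/4 + 7549) = sqrt(30381/4) = sqrt(30381)/2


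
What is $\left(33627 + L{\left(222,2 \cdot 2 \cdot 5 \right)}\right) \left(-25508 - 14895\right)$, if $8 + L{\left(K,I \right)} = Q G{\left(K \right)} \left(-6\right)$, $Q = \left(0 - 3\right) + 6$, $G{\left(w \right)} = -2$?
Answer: $-1359762965$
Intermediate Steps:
$Q = 3$ ($Q = -3 + 6 = 3$)
$L{\left(K,I \right)} = 28$ ($L{\left(K,I \right)} = -8 + 3 \left(-2\right) \left(-6\right) = -8 - -36 = -8 + 36 = 28$)
$\left(33627 + L{\left(222,2 \cdot 2 \cdot 5 \right)}\right) \left(-25508 - 14895\right) = \left(33627 + 28\right) \left(-25508 - 14895\right) = 33655 \left(-40403\right) = -1359762965$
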